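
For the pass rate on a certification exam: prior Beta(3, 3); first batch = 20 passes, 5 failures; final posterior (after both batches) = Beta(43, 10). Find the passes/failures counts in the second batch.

Sequential conjugate updates are equivalent to a single update on the pooled data, so total successes = posterior α − prior α and total failures = posterior β − prior β.
Total across both batches: 43−3=40 passes, 10−3=7 failures.
Subtract the first batch: 40−20=20 passes and 7−5=2 failures.

20 passes and 2 failures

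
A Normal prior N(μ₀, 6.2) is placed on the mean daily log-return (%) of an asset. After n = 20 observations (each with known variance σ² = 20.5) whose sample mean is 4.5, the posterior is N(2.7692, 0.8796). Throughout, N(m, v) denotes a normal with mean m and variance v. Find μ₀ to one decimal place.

μ₀ = -7.7

The posterior mean is a precision-weighted average: μ_n = (τ₀μ₀ + τ_data·x̄)/(τ₀+τ_data), with τ₀=1/σ₀² and τ_data=n/σ².
Here τ₀ = 1/6.2 = 0.161290 and τ_data = 20/20.5 = 0.975610, so τ_n = 1.136900.
Rearranging for μ₀: μ₀ = (μ_n·τ_n − τ_data·x̄)/τ₀ = (2.7692·1.136900 − 0.975610·4.5) / 0.161290 = -1.241942/0.161290 ≈ -7.7.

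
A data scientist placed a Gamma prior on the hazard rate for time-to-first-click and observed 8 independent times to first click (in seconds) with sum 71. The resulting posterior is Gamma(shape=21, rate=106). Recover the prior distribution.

Gamma(shape=13, rate=35)

For an exponential likelihood with a Gamma(α, β) prior on the rate, n observations with total T give posterior Gamma(α+n, β+T).
So α = 21 − 8 = 13 and β = 106 − 71 = 35.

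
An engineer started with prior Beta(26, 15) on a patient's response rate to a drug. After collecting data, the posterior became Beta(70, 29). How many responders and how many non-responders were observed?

A Beta(α, β) prior with s successes and f failures in binomial data gives a Beta(α+s, β+f) posterior.
So s = 70 − 26 = 44 and f = 29 − 15 = 14.

44 responders and 14 non-responders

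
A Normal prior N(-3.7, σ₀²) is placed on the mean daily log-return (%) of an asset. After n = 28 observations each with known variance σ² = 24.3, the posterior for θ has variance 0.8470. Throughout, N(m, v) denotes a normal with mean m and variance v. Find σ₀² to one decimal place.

For the Normal–Normal model with known σ², precisions add: τ_n = τ₀ + n/σ².
So 1/σ₀² = 1/0.8470 − 28/24.3 = 1.180638 − 1.152263 = 0.028375.
Hence σ₀² = 1/0.028375 ≈ 35.2.

σ₀² = 35.2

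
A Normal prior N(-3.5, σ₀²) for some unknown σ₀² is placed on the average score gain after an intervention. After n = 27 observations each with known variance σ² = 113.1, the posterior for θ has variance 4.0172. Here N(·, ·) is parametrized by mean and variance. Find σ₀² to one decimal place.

σ₀² = 98.0

Posterior precision equals prior precision plus data precision: 1/σ_n² = 1/σ₀² + n/σ².
So 1/σ₀² = 1/4.0172 − 27/113.1 = 0.248930 − 0.238727 = 0.010203.
Hence σ₀² = 1/0.010203 ≈ 98.0.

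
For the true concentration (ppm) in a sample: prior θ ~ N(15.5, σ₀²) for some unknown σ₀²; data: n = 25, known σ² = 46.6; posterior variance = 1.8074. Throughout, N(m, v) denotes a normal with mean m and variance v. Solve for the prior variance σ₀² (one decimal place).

For the Normal–Normal model with known σ², precisions add: τ_n = τ₀ + n/σ².
So 1/σ₀² = 1/1.8074 − 25/46.6 = 0.553281 − 0.536481 = 0.016800.
Hence σ₀² = 1/0.016800 ≈ 59.5.

σ₀² = 59.5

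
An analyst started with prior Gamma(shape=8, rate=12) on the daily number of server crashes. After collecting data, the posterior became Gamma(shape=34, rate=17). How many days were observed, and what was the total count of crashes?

Gamma–Poisson conjugacy: posterior shape = α + Σxᵢ, posterior rate = β + n.
Matching: Σxᵢ = 34 − 8 = 26 and n = 17 − 12 = 5.

n = 5 days with total 26 crashes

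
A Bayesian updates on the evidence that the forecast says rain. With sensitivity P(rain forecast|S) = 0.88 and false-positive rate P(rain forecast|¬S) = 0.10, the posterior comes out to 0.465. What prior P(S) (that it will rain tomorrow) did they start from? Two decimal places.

In odds form, posterior odds = prior odds × likelihood ratio, so prior odds = posterior odds ÷ LR.
Posterior odds = 0.465/(1−0.465) = 0.8692. LR = 0.88/0.10 = 8.8000.
Prior odds = 0.8692/8.8000 = 0.0988, so P(S) = 0.0988/(1+0.0988) ≈ 0.09.

P(S) = 0.09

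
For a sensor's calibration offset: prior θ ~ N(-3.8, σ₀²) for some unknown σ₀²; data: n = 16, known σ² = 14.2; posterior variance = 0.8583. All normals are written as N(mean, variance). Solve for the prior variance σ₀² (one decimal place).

For the Normal–Normal model with known σ², precisions add: τ_n = τ₀ + n/σ².
So 1/σ₀² = 1/0.8583 − 16/14.2 = 1.165094 − 1.126761 = 0.038333.
Hence σ₀² = 1/0.038333 ≈ 26.1.

σ₀² = 26.1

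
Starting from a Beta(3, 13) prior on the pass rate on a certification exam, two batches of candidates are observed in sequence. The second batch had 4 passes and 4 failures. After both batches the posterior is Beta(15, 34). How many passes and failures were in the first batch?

8 passes and 17 failures

Sequential conjugate updates are equivalent to a single update on the pooled data, so total successes = posterior α − prior α and total failures = posterior β − prior β.
Total across both batches: 15−3=12 passes, 34−13=21 failures.
Subtract the second batch: 12−4=8 passes and 21−4=17 failures.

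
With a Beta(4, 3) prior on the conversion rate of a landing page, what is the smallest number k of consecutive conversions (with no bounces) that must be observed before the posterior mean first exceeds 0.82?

After k conversions and 0 bounces the posterior is Beta(4+k, 3), with mean (4+k)/(4+3+k).
Set (4+k)/(7+k) > 0.82 and solve: k > (0.82·7 − 4)/(1 − 0.82) = 9.667.
The smallest integer exceeding 9.667 is 10, and checking k=10: (14)/(17) = 0.8235 > 0.82.

k = 10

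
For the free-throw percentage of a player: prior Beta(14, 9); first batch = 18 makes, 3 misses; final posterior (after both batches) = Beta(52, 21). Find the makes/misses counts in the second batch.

20 makes and 9 misses

Sequential conjugate updates are equivalent to a single update on the pooled data, so total successes = posterior α − prior α and total failures = posterior β − prior β.
Total across both batches: 52−14=38 makes, 21−9=12 misses.
Subtract the first batch: 38−18=20 makes and 12−3=9 misses.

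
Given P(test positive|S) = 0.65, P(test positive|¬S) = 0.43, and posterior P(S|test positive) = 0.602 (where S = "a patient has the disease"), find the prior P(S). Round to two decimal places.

Bayes' rule in odds form gives O(S|E) = O(S)·[P(E|S)/P(E|¬S)], hence O(S) = O(S|E)/LR.
Posterior odds = 0.602/(1−0.602) = 1.5126. LR = 0.65/0.43 = 1.5116.
Prior odds = 1.5126/1.5116 = 1.0007, so P(S) = 1.0007/(1+1.0007) ≈ 0.50.

P(S) = 0.50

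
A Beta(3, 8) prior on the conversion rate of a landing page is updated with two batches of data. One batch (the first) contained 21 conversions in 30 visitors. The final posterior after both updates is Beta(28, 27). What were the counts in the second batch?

4 conversions and 10 bounces

Sequential conjugate updates are equivalent to a single update on the pooled data, so total successes = posterior α − prior α and total failures = posterior β − prior β.
Total across both batches: 28−3=25 conversions, 27−8=19 bounces.
Subtract the first batch: 25−21=4 conversions and 19−9=10 bounces.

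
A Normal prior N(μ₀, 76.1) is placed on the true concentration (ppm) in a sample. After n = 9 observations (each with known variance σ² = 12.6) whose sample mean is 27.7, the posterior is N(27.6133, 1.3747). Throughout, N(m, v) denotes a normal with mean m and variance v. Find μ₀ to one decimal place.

With known observation variance, the Normal–Normal posterior has precision τ_n = τ₀ + n/σ² and mean μ_n = (τ₀μ₀ + (n/σ²)x̄)/τ_n.
Here τ₀ = 1/76.1 = 0.013141 and τ_data = 9/12.6 = 0.714286, so τ_n = 0.727427.
Rearranging for μ₀: μ₀ = (μ_n·τ_n − τ_data·x̄)/τ₀ = (27.6133·0.727427 − 0.714286·27.7) / 0.013141 = 0.300938/0.013141 ≈ 22.9.

μ₀ = 22.9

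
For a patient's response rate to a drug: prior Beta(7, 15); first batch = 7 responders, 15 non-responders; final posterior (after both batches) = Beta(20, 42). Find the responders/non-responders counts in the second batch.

6 responders and 12 non-responders

Because Beta–binomial updating is additive in the counts, the combined data contributed (α_post−α_prior, β_post−β_prior) successes and failures.
Total across both batches: 20−7=13 responders, 42−15=27 non-responders.
Subtract the first batch: 13−7=6 responders and 27−15=12 non-responders.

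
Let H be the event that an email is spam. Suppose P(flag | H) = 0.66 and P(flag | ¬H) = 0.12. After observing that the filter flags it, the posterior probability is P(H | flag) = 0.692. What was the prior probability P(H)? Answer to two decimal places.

In odds form, posterior odds = prior odds × likelihood ratio, so prior odds = posterior odds ÷ LR.
Posterior odds = 0.692/(1−0.692) = 2.2468. LR = 0.66/0.12 = 5.5000.
Prior odds = 2.2468/5.5000 = 0.4085, so P(H) = 0.4085/(1+0.4085) ≈ 0.29.

P(H) = 0.29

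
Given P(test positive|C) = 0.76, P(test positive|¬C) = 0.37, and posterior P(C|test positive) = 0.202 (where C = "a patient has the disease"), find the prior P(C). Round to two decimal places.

Bayes' rule in odds form gives O(C|E) = O(C)·[P(E|C)/P(E|¬C)], hence O(C) = O(C|E)/LR.
Posterior odds = 0.202/(1−0.202) = 0.2531. LR = 0.76/0.37 = 2.0541.
Prior odds = 0.2531/2.0541 = 0.1232, so P(C) = 0.1232/(1+0.1232) ≈ 0.11.

P(C) = 0.11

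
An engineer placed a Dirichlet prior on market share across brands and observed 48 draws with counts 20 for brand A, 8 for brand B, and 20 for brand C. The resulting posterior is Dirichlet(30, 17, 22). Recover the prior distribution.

Dirichlet(10, 9, 2)

For a Dirichlet(α) prior with multinomial counts c, the posterior is Dirichlet(α + c) componentwise.
Subtract each count from the matching posterior parameter: 30−20=10, 17−8=9, 22−20=2.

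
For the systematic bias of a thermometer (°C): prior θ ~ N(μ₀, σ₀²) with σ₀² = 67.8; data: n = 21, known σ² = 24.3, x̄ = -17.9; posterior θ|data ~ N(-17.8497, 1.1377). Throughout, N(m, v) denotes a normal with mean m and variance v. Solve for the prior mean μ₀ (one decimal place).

With known observation variance, the Normal–Normal posterior has precision τ_n = τ₀ + n/σ² and mean μ_n = (τ₀μ₀ + (n/σ²)x̄)/τ_n.
Here τ₀ = 1/67.8 = 0.014749 and τ_data = 21/24.3 = 0.864198, so τ_n = 0.878947.
Rearranging for μ₀: μ₀ = (μ_n·τ_n − τ_data·x̄)/τ₀ = (-17.8497·0.878947 − 0.864198·-17.9) / 0.014749 = -0.219796/0.014749 ≈ -14.9.

μ₀ = -14.9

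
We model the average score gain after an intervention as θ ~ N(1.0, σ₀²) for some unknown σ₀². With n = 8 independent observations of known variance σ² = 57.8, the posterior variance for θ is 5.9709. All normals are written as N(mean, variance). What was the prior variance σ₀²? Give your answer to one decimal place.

For the Normal–Normal model with known σ², precisions add: τ_n = τ₀ + n/σ².
So 1/σ₀² = 1/5.9709 − 8/57.8 = 0.167479 − 0.138408 = 0.029071.
Hence σ₀² = 1/0.029071 ≈ 34.4.

σ₀² = 34.4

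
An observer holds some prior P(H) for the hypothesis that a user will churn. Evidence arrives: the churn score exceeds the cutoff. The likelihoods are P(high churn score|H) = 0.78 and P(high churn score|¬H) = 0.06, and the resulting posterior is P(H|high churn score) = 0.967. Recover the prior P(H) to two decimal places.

In odds form, posterior odds = prior odds × likelihood ratio, so prior odds = posterior odds ÷ LR.
Posterior odds = 0.967/(1−0.967) = 29.3030. LR = 0.78/0.06 = 13.0000.
Prior odds = 29.3030/13.0000 = 2.2541, so P(H) = 2.2541/(1+2.2541) ≈ 0.69.

P(H) = 0.69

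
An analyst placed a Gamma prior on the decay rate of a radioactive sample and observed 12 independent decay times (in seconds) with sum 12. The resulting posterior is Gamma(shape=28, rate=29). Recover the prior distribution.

For an exponential likelihood with a Gamma(α, β) prior on the rate, n observations with total T give posterior Gamma(α+n, β+T).
So α = 28 − 12 = 16 and β = 29 − 12 = 17.

Gamma(shape=16, rate=17)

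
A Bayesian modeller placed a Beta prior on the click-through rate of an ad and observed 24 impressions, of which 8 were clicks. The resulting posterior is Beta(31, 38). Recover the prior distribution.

Beta(23, 22)

Under Beta–binomial conjugacy the posterior parameters are (a+s, b+f).
Subtract the data counts: 31−8=23, 38−16=22.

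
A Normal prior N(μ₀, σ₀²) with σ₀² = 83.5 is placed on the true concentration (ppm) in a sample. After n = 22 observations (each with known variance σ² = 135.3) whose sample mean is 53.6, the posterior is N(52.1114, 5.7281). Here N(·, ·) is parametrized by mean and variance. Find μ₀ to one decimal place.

The posterior mean is a precision-weighted average: μ_n = (τ₀μ₀ + τ_data·x̄)/(τ₀+τ_data), with τ₀=1/σ₀² and τ_data=n/σ².
Here τ₀ = 1/83.5 = 0.011976 and τ_data = 22/135.3 = 0.162602, so τ_n = 0.174578.
Rearranging for μ₀: μ₀ = (μ_n·τ_n − τ_data·x̄)/τ₀ = (52.1114·0.174578 − 0.162602·53.6) / 0.011976 = 0.382037/0.011976 ≈ 31.9.

μ₀ = 31.9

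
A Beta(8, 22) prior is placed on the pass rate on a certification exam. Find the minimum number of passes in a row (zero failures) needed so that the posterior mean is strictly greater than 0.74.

After k passes and 0 failures the posterior is Beta(8+k, 22), with mean (8+k)/(8+22+k).
Set (8+k)/(30+k) > 0.74 and solve: k > (0.74·30 − 8)/(1 − 0.74) = 54.615.
The smallest integer exceeding 54.615 is 55, and checking k=55: (63)/(85) = 0.7412 > 0.74.

k = 55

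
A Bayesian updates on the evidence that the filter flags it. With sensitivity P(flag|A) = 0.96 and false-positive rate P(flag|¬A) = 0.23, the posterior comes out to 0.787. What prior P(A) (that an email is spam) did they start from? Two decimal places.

Bayes' rule in odds form gives O(A|E) = O(A)·[P(E|A)/P(E|¬A)], hence O(A) = O(A|E)/LR.
Posterior odds = 0.787/(1−0.787) = 3.6948. LR = 0.96/0.23 = 4.1739.
Prior odds = 3.6948/4.1739 = 0.8852, so P(A) = 0.8852/(1+0.8852) ≈ 0.47.

P(A) = 0.47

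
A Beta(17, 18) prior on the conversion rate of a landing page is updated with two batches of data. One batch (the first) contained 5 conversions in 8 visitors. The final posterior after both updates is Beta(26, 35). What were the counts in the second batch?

Sequential conjugate updates are equivalent to a single update on the pooled data, so total successes = posterior α − prior α and total failures = posterior β − prior β.
Total across both batches: 26−17=9 conversions, 35−18=17 bounces.
Subtract the first batch: 9−5=4 conversions and 17−3=14 bounces.

4 conversions and 14 bounces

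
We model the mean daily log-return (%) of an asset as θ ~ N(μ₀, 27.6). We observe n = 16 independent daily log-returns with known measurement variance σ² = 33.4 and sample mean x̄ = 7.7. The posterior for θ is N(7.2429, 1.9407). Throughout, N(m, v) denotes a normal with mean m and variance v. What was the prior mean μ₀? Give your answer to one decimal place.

The posterior mean is a precision-weighted average: μ_n = (τ₀μ₀ + τ_data·x̄)/(τ₀+τ_data), with τ₀=1/σ₀² and τ_data=n/σ².
Here τ₀ = 1/27.6 = 0.036232 and τ_data = 16/33.4 = 0.479042, so τ_n = 0.515274.
Rearranging for μ₀: μ₀ = (μ_n·τ_n − τ_data·x̄)/τ₀ = (7.2429·0.515274 − 0.479042·7.7) / 0.036232 = 0.043455/0.036232 ≈ 1.2.

μ₀ = 1.2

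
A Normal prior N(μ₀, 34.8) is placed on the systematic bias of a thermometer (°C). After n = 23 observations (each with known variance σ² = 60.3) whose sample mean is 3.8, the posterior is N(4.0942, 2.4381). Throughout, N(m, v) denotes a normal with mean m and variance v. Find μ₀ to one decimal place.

With known observation variance, the Normal–Normal posterior has precision τ_n = τ₀ + n/σ² and mean μ_n = (τ₀μ₀ + (n/σ²)x̄)/τ_n.
Here τ₀ = 1/34.8 = 0.028736 and τ_data = 23/60.3 = 0.381426, so τ_n = 0.410162.
Rearranging for μ₀: μ₀ = (μ_n·τ_n − τ_data·x̄)/τ₀ = (4.0942·0.410162 − 0.381426·3.8) / 0.028736 = 0.229866/0.028736 ≈ 8.0.

μ₀ = 8.0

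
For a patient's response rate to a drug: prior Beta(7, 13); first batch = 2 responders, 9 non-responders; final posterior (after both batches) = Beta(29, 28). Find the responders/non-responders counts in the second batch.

20 responders and 6 non-responders

Because Beta–binomial updating is additive in the counts, the combined data contributed (α_post−α_prior, β_post−β_prior) successes and failures.
Total across both batches: 29−7=22 responders, 28−13=15 non-responders.
Subtract the first batch: 22−2=20 responders and 15−9=6 non-responders.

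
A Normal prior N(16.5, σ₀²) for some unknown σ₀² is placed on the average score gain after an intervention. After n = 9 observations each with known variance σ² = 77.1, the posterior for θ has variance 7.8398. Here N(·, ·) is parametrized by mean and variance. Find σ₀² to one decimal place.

For the Normal–Normal model with known σ², precisions add: τ_n = τ₀ + n/σ².
So 1/σ₀² = 1/7.8398 − 9/77.1 = 0.127554 − 0.116732 = 0.010822.
Hence σ₀² = 1/0.010822 ≈ 92.4.

σ₀² = 92.4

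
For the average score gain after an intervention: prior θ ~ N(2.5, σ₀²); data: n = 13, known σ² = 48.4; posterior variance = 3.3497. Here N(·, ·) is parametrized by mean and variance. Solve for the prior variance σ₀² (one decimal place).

σ₀² = 33.4

Posterior precision equals prior precision plus data precision: 1/σ_n² = 1/σ₀² + n/σ².
So 1/σ₀² = 1/3.3497 − 13/48.4 = 0.298534 − 0.268595 = 0.029939.
Hence σ₀² = 1/0.029939 ≈ 33.4.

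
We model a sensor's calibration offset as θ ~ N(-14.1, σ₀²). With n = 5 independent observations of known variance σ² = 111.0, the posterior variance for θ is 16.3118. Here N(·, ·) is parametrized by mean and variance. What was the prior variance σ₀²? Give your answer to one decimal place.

Posterior precision equals prior precision plus data precision: 1/σ_n² = 1/σ₀² + n/σ².
So 1/σ₀² = 1/16.3118 − 5/111.0 = 0.061305 − 0.045045 = 0.016260.
Hence σ₀² = 1/0.016260 ≈ 61.5.

σ₀² = 61.5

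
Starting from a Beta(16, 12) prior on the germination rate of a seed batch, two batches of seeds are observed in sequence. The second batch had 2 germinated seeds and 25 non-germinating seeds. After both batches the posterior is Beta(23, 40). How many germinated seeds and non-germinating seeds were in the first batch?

5 germinated seeds and 3 non-germinating seeds

Sequential conjugate updates are equivalent to a single update on the pooled data, so total successes = posterior α − prior α and total failures = posterior β − prior β.
Total across both batches: 23−16=7 germinated seeds, 40−12=28 non-germinating seeds.
Subtract the second batch: 7−2=5 germinated seeds and 28−25=3 non-germinating seeds.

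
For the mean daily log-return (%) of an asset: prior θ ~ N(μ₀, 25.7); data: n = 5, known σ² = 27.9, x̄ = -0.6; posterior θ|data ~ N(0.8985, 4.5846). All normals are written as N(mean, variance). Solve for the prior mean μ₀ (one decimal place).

The posterior mean is a precision-weighted average: μ_n = (τ₀μ₀ + τ_data·x̄)/(τ₀+τ_data), with τ₀=1/σ₀² and τ_data=n/σ².
Here τ₀ = 1/25.7 = 0.038911 and τ_data = 5/27.9 = 0.179211, so τ_n = 0.218122.
Rearranging for μ₀: μ₀ = (μ_n·τ_n − τ_data·x̄)/τ₀ = (0.8985·0.218122 − 0.179211·-0.6) / 0.038911 = 0.303509/0.038911 ≈ 7.8.

μ₀ = 7.8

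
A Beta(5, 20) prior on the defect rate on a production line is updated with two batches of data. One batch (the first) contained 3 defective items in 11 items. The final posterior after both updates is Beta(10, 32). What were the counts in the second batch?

Sequential conjugate updates are equivalent to a single update on the pooled data, so total successes = posterior α − prior α and total failures = posterior β − prior β.
Total across both batches: 10−5=5 defective items, 32−20=12 good items.
Subtract the first batch: 5−3=2 defective items and 12−8=4 good items.

2 defective items and 4 good items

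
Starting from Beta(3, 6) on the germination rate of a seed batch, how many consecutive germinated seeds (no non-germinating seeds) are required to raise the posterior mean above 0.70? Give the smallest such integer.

After k germinated seeds and 0 non-germinating seeds the posterior is Beta(3+k, 6), with mean (3+k)/(3+6+k).
Set (3+k)/(9+k) > 0.70 and solve: k > (0.70·9 − 3)/(1 − 0.70) = 11.000.
The smallest integer exceeding 11.000 is 12.

k = 12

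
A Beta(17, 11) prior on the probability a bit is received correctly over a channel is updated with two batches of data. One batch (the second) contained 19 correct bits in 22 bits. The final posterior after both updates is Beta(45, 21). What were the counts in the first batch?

9 correct bits and 7 errors

Sequential conjugate updates are equivalent to a single update on the pooled data, so total successes = posterior α − prior α and total failures = posterior β − prior β.
Total across both batches: 45−17=28 correct bits, 21−11=10 errors.
Subtract the second batch: 28−19=9 correct bits and 10−3=7 errors.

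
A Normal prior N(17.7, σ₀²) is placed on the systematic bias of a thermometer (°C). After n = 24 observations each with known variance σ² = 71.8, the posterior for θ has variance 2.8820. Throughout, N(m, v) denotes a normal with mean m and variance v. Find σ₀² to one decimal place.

For the Normal–Normal model with known σ², precisions add: τ_n = τ₀ + n/σ².
So 1/σ₀² = 1/2.8820 − 24/71.8 = 0.346981 − 0.334262 = 0.012719.
Hence σ₀² = 1/0.012719 ≈ 78.6.

σ₀² = 78.6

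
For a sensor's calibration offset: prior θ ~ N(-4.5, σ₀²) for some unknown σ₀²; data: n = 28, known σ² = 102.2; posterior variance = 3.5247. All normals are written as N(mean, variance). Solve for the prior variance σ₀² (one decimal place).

For the Normal–Normal model with known σ², precisions add: τ_n = τ₀ + n/σ².
So 1/σ₀² = 1/3.5247 − 28/102.2 = 0.283712 − 0.273973 = 0.009739.
Hence σ₀² = 1/0.009739 ≈ 102.7.

σ₀² = 102.7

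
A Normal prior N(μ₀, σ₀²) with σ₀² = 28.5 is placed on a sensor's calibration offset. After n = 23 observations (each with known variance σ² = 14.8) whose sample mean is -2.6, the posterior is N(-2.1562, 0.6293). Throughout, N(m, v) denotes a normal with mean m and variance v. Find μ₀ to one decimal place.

μ₀ = 17.5

The posterior mean is a precision-weighted average: μ_n = (τ₀μ₀ + τ_data·x̄)/(τ₀+τ_data), with τ₀=1/σ₀² and τ_data=n/σ².
Here τ₀ = 1/28.5 = 0.035088 and τ_data = 23/14.8 = 1.554054, so τ_n = 1.589142.
Rearranging for μ₀: μ₀ = (μ_n·τ_n − τ_data·x̄)/τ₀ = (-2.1562·1.589142 − 1.554054·-2.6) / 0.035088 = 0.614032/0.035088 ≈ 17.5.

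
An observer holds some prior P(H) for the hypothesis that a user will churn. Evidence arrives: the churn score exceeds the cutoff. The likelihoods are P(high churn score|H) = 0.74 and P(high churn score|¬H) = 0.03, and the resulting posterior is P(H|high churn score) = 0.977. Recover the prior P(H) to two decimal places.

Bayes' rule in odds form gives O(H|E) = O(H)·[P(E|H)/P(E|¬H)], hence O(H) = O(H|E)/LR.
Posterior odds = 0.977/(1−0.977) = 42.4783. LR = 0.74/0.03 = 24.6667.
Prior odds = 42.4783/24.6667 = 1.7221, so P(H) = 1.7221/(1+1.7221) ≈ 0.63.

P(H) = 0.63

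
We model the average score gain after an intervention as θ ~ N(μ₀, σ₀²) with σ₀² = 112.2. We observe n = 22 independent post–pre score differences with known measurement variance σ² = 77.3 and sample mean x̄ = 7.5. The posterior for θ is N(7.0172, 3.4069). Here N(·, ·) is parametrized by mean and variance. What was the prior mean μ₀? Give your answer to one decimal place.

μ₀ = -8.4

With known observation variance, the Normal–Normal posterior has precision τ_n = τ₀ + n/σ² and mean μ_n = (τ₀μ₀ + (n/σ²)x̄)/τ_n.
Here τ₀ = 1/112.2 = 0.008913 and τ_data = 22/77.3 = 0.284605, so τ_n = 0.293518.
Rearranging for μ₀: μ₀ = (μ_n·τ_n − τ_data·x̄)/τ₀ = (7.0172·0.293518 − 0.284605·7.5) / 0.008913 = -0.074863/0.008913 ≈ -8.4.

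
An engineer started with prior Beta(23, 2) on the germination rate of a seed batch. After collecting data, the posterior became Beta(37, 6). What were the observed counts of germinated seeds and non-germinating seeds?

Under Beta–binomial conjugacy the posterior parameters are (a+s, b+f).
Match parameters: s=37−23=14, f=6−2=4.

14 germinated seeds and 4 non-germinating seeds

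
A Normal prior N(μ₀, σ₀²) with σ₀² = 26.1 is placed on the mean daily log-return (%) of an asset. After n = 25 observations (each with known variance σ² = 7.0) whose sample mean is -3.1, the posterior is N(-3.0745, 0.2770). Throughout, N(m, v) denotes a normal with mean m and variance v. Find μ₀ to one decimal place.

With known observation variance, the Normal–Normal posterior has precision τ_n = τ₀ + n/σ² and mean μ_n = (τ₀μ₀ + (n/σ²)x̄)/τ_n.
Here τ₀ = 1/26.1 = 0.038314 and τ_data = 25/7.0 = 3.571429, so τ_n = 3.609743.
Rearranging for μ₀: μ₀ = (μ_n·τ_n − τ_data·x̄)/τ₀ = (-3.0745·3.609743 − 3.571429·-3.1) / 0.038314 = -0.026725/0.038314 ≈ -0.7.

μ₀ = -0.7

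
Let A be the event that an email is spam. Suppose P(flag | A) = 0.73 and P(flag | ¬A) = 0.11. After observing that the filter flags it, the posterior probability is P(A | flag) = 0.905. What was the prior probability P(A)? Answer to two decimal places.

In odds form, posterior odds = prior odds × likelihood ratio, so prior odds = posterior odds ÷ LR.
Posterior odds = 0.905/(1−0.905) = 9.5263. LR = 0.73/0.11 = 6.6364.
Prior odds = 9.5263/6.6364 = 1.4355, so P(A) = 1.4355/(1+1.4355) ≈ 0.59.

P(A) = 0.59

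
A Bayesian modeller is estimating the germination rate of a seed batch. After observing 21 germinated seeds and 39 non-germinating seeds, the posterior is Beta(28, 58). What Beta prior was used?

A Beta(a, b) prior with s successes and f failures in binomial data gives a Beta(a+s, b+f) posterior.
So a = 28 − 21 = 7 and b = 58 − 39 = 19.

Beta(7, 19)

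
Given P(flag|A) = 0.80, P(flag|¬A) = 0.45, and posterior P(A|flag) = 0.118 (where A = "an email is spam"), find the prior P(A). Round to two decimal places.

In odds form, posterior odds = prior odds × likelihood ratio, so prior odds = posterior odds ÷ LR.
Posterior odds = 0.118/(1−0.118) = 0.1338. LR = 0.80/0.45 = 1.7778.
Prior odds = 0.1338/1.7778 = 0.0753, so P(A) = 0.0753/(1+0.0753) ≈ 0.07.

P(A) = 0.07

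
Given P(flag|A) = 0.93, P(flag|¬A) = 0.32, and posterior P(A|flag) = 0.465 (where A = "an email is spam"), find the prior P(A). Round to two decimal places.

Bayes' rule in odds form gives O(A|E) = O(A)·[P(E|A)/P(E|¬A)], hence O(A) = O(A|E)/LR.
Posterior odds = 0.465/(1−0.465) = 0.8692. LR = 0.93/0.32 = 2.9062.
Prior odds = 0.8692/2.9062 = 0.2991, so P(A) = 0.2991/(1+0.2991) ≈ 0.23.

P(A) = 0.23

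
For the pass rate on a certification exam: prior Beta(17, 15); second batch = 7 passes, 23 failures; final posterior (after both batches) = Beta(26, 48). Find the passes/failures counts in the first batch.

2 passes and 10 failures

Because Beta–binomial updating is additive in the counts, the combined data contributed (α_post−α_prior, β_post−β_prior) successes and failures.
Total across both batches: 26−17=9 passes, 48−15=33 failures.
Subtract the second batch: 9−7=2 passes and 33−23=10 failures.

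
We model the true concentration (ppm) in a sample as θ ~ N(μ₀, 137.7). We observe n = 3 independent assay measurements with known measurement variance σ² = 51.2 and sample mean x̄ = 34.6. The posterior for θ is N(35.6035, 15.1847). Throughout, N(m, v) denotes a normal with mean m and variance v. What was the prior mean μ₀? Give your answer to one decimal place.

The posterior mean is a precision-weighted average: μ_n = (τ₀μ₀ + τ_data·x̄)/(τ₀+τ_data), with τ₀=1/σ₀² and τ_data=n/σ².
Here τ₀ = 1/137.7 = 0.007262 and τ_data = 3/51.2 = 0.058594, so τ_n = 0.065856.
Rearranging for μ₀: μ₀ = (μ_n·τ_n − τ_data·x̄)/τ₀ = (35.6035·0.065856 − 0.058594·34.6) / 0.007262 = 0.317352/0.007262 ≈ 43.7.

μ₀ = 43.7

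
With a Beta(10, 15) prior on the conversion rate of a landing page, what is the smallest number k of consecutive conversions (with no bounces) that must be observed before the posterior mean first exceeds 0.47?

k = 4

After k conversions and 0 bounces the posterior is Beta(10+k, 15), with mean (10+k)/(10+15+k).
Set (10+k)/(25+k) > 0.47 and solve: k > (0.47·25 − 10)/(1 − 0.47) = 3.302.
The smallest integer exceeding 3.302 is 4, and checking k=4: (14)/(29) = 0.4828 > 0.47.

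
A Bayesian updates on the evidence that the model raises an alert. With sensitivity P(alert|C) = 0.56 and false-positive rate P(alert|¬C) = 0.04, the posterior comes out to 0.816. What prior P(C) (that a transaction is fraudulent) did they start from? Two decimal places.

Bayes' rule in odds form gives O(C|E) = O(C)·[P(E|C)/P(E|¬C)], hence O(C) = O(C|E)/LR.
Posterior odds = 0.816/(1−0.816) = 4.4348. LR = 0.56/0.04 = 14.0000.
Prior odds = 4.4348/14.0000 = 0.3168, so P(C) = 0.3168/(1+0.3168) ≈ 0.24.

P(C) = 0.24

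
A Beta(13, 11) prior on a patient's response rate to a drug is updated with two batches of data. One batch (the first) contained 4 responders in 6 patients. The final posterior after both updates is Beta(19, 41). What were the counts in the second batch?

Sequential conjugate updates are equivalent to a single update on the pooled data, so total successes = posterior α − prior α and total failures = posterior β − prior β.
Total across both batches: 19−13=6 responders, 41−11=30 non-responders.
Subtract the first batch: 6−4=2 responders and 30−2=28 non-responders.

2 responders and 28 non-responders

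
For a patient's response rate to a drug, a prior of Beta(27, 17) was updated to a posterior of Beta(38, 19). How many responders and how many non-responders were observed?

11 responders and 2 non-responders

A Beta(α, β) prior with s successes and f failures in binomial data gives a Beta(α+s, β+f) posterior.
Match parameters: s=38−27=11, f=19−17=2.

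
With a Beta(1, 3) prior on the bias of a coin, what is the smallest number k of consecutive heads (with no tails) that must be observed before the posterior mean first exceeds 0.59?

k = 4

After k heads and 0 tails the posterior is Beta(1+k, 3), with mean (1+k)/(1+3+k).
Set (1+k)/(4+k) > 0.59 and solve: k > (0.59·4 − 1)/(1 − 0.59) = 3.317.
The smallest integer exceeding 3.317 is 4.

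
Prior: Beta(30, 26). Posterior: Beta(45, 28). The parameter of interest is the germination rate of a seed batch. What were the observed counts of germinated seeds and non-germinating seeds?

15 germinated seeds and 2 non-germinating seeds

Under Beta–binomial conjugacy the posterior parameters are (α+s, β+f).
Match parameters: s=45−30=15, f=28−26=2.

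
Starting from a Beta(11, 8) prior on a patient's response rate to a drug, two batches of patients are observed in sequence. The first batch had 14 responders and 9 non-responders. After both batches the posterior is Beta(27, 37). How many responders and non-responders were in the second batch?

Because Beta–binomial updating is additive in the counts, the combined data contributed (α_post−α_prior, β_post−β_prior) successes and failures.
Total across both batches: 27−11=16 responders, 37−8=29 non-responders.
Subtract the first batch: 16−14=2 responders and 29−9=20 non-responders.

2 responders and 20 non-responders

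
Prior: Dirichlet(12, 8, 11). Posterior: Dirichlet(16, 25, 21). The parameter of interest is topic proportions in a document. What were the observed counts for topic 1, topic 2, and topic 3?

For a Dirichlet(α) prior with multinomial counts c, the posterior is Dirichlet(α + c) componentwise.
Counts are posterior − prior componentwise: 16−12=4, 25−8=17, 21−11=10.

counts (4, 17, 10)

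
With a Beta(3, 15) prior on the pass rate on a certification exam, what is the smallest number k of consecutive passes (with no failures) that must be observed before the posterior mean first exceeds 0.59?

k = 19

After k passes and 0 failures the posterior is Beta(3+k, 15), with mean (3+k)/(3+15+k).
Set (3+k)/(18+k) > 0.59 and solve: k > (0.59·18 − 3)/(1 − 0.59) = 18.585.
The smallest integer exceeding 18.585 is 19.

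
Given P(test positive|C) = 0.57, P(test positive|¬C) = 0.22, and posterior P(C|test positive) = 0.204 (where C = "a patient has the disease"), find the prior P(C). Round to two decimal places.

In odds form, posterior odds = prior odds × likelihood ratio, so prior odds = posterior odds ÷ LR.
Posterior odds = 0.204/(1−0.204) = 0.2563. LR = 0.57/0.22 = 2.5909.
Prior odds = 0.2563/2.5909 = 0.0989, so P(C) = 0.0989/(1+0.0989) ≈ 0.09.

P(C) = 0.09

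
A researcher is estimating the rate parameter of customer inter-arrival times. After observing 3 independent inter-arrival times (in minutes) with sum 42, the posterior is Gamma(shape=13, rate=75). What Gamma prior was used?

Gamma–exponential conjugacy: posterior shape = α + n, posterior rate = β + Σtᵢ.
So α = 13 − 3 = 10 and β = 75 − 42 = 33.

Gamma(shape=10, rate=33)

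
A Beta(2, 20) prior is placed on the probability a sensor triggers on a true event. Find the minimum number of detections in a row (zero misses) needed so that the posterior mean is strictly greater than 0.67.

k = 39

After k detections and 0 misses the posterior is Beta(2+k, 20), with mean (2+k)/(2+20+k).
Set (2+k)/(22+k) > 0.67 and solve: k > (0.67·22 − 2)/(1 − 0.67) = 38.606.
The smallest integer exceeding 38.606 is 39.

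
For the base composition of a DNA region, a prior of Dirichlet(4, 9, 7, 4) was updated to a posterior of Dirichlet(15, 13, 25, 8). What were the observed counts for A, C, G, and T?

counts (11, 4, 18, 4)

For a Dirichlet(α) prior with multinomial counts c, the posterior is Dirichlet(α + c) componentwise.
Counts are posterior − prior componentwise: 15−4=11, 13−9=4, 25−7=18, 8−4=4.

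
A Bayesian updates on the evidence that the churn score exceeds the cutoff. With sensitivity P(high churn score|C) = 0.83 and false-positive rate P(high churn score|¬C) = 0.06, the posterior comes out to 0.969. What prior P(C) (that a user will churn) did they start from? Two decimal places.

Bayes' rule in odds form gives O(C|E) = O(C)·[P(E|C)/P(E|¬C)], hence O(C) = O(C|E)/LR.
Posterior odds = 0.969/(1−0.969) = 31.2581. LR = 0.83/0.06 = 13.8333.
Prior odds = 31.2581/13.8333 = 2.2596, so P(C) = 2.2596/(1+2.2596) ≈ 0.69.

P(C) = 0.69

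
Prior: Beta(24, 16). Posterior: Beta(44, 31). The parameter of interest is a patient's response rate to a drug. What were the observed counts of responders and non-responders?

Beta is conjugate to the binomial likelihood: posterior = Beta(α+s, β+f).
So s = 44 − 24 = 20 and f = 31 − 16 = 15.

20 responders and 15 non-responders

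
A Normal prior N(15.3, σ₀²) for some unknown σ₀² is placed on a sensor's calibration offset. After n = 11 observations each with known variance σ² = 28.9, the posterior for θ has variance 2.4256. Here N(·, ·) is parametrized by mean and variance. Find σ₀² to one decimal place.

Posterior precision equals prior precision plus data precision: 1/σ_n² = 1/σ₀² + n/σ².
So 1/σ₀² = 1/2.4256 − 11/28.9 = 0.412269 − 0.380623 = 0.031646.
Hence σ₀² = 1/0.031646 ≈ 31.6.

σ₀² = 31.6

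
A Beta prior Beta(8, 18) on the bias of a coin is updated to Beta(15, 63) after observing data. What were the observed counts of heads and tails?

Under Beta–binomial conjugacy the posterior parameters are (a+s, b+f).
Match parameters: s=15−8=7, f=63−18=45.

7 heads and 45 tails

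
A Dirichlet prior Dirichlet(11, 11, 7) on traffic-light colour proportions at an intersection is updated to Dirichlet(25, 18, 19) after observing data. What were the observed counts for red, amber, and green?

For a Dirichlet(α) prior with multinomial counts c, the posterior is Dirichlet(α + c) componentwise.
Counts are posterior − prior componentwise: 25−11=14, 18−11=7, 19−7=12.

counts (14, 7, 12)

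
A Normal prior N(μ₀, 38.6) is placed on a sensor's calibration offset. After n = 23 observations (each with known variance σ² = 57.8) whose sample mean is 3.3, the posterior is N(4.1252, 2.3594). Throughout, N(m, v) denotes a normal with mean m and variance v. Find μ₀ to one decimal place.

μ₀ = 16.8

The posterior mean is a precision-weighted average: μ_n = (τ₀μ₀ + τ_data·x̄)/(τ₀+τ_data), with τ₀=1/σ₀² and τ_data=n/σ².
Here τ₀ = 1/38.6 = 0.025907 and τ_data = 23/57.8 = 0.397924, so τ_n = 0.423831.
Rearranging for μ₀: μ₀ = (μ_n·τ_n − τ_data·x̄)/τ₀ = (4.1252·0.423831 − 0.397924·3.3) / 0.025907 = 0.435238/0.025907 ≈ 16.8.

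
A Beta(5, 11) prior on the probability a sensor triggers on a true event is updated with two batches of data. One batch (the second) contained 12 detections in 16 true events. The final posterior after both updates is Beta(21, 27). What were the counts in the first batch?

Sequential conjugate updates are equivalent to a single update on the pooled data, so total successes = posterior α − prior α and total failures = posterior β − prior β.
Total across both batches: 21−5=16 detections, 27−11=16 misses.
Subtract the second batch: 16−12=4 detections and 16−4=12 misses.

4 detections and 12 misses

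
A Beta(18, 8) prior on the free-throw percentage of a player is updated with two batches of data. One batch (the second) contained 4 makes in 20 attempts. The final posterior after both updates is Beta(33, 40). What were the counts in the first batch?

11 makes and 16 misses

Sequential conjugate updates are equivalent to a single update on the pooled data, so total successes = posterior α − prior α and total failures = posterior β − prior β.
Total across both batches: 33−18=15 makes, 40−8=32 misses.
Subtract the second batch: 15−4=11 makes and 32−16=16 misses.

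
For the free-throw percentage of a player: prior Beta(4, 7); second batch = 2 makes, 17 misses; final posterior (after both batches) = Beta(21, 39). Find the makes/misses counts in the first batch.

15 makes and 15 misses

Because Beta–binomial updating is additive in the counts, the combined data contributed (α_post−α_prior, β_post−β_prior) successes and failures.
Total across both batches: 21−4=17 makes, 39−7=32 misses.
Subtract the second batch: 17−2=15 makes and 32−17=15 misses.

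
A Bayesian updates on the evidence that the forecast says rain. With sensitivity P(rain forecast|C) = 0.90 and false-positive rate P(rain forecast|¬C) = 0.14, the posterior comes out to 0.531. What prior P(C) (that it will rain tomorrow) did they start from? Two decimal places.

P(C) = 0.15

In odds form, posterior odds = prior odds × likelihood ratio, so prior odds = posterior odds ÷ LR.
Posterior odds = 0.531/(1−0.531) = 1.1322. LR = 0.90/0.14 = 6.4286.
Prior odds = 1.1322/6.4286 = 0.1761, so P(C) = 0.1761/(1+0.1761) ≈ 0.15.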